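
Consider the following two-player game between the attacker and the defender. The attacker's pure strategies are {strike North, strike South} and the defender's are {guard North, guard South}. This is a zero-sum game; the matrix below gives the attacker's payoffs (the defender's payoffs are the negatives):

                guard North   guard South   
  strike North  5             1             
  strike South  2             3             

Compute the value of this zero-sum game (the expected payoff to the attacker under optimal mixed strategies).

Set the attacker's expected payoff from strike North equal to that from strike South:
  the attacker's expected payoff from strike North: q·5 + (1−q)·1 = 4q + 1
  the attacker's expected payoff from strike South: q·2 + (1−q)·3 = -q + 3
  4q + 1 = -q + 3  ⇒  5q = 2  ⇒  q = 2/5.
The value is the attacker's expected payoff against this mix (using strike North): (2/5)·5 + (3/5)·1 = 13/5.

v = 13/5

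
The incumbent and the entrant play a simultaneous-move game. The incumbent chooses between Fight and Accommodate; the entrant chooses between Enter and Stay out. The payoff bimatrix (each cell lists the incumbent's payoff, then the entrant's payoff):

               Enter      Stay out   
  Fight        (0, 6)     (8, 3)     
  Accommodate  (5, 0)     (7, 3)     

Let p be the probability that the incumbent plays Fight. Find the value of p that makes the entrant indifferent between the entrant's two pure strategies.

p = 1/2

In a mixed equilibrium the entrant is indifferent between Enter and Stay out; this condition fixes p.
  the entrant's payoff to Enter: p·6 + (1−p)·0 = 6p
  the entrant's payoff to Stay out: p·3 + (1−p)·3 = 3
  6p = 3  ⇒  6p = 3  ⇒  p = 1/2.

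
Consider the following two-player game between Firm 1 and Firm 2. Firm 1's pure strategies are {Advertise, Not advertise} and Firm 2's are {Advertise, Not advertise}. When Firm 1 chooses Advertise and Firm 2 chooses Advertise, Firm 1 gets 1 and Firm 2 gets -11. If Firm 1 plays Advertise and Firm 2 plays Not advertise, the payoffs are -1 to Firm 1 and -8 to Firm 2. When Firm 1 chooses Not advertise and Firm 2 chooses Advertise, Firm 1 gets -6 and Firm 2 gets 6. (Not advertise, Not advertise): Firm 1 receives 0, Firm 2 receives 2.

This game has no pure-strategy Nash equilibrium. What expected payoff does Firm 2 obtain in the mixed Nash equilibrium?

Firm 1's mix must leave Firm 2 indifferent between Advertise and Not advertise.
  Firm 2's expected payoff from Advertise: p·(-11) + (1−p)·6 = -17p + 6
  Firm 2's expected payoff from Not advertise: p·(-8) + (1−p)·2 = -10p + 2
  -17p + 6 = -10p + 2  ⇒  -7p = -4  ⇒  p = 4/7.
At equilibrium Firm 2 is indifferent across columns, so Firm 2's payoff equals the payoff from Advertise: (4/7)·(-11) + (3/7)·6 = -26/7.

-26/7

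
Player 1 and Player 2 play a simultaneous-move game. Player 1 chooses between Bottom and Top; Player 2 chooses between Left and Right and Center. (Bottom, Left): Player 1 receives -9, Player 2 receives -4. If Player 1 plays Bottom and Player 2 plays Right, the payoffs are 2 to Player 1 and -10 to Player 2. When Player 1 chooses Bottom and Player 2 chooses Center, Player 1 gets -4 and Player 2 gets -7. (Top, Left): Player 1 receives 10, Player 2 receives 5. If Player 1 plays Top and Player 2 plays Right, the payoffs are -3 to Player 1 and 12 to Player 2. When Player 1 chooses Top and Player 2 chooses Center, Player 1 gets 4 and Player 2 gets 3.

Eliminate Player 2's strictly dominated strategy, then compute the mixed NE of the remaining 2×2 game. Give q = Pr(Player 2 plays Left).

q = 5/24

Player 2's strategy Center is strictly dominated by Left: -4 > -7 and 5 > 3. Eliminate Center.
Set Player 1's expected payoff from Bottom equal to that from Top:
  Player 1's payoff from Bottom: q·(-9) + (1−q)·2 = -11q + 2
  Player 1's payoff from Top: q·10 + (1−q)·(-3) = 13q - 3
  -11q + 2 = 13q - 3  ⇒  -24q = -5  ⇒  q = 5/24.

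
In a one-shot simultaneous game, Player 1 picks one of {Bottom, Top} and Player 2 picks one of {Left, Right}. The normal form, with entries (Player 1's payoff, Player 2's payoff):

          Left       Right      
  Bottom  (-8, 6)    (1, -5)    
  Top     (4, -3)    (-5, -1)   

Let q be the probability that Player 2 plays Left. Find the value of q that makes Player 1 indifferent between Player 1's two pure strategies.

Player 1's indifference between Bottom and Top determines Player 2's mixing probability q:
  Player 1's payoff to Bottom: q·(-8) + (1−q)·1 = -9q + 1
  Player 1's payoff to Top: q·4 + (1−q)·(-5) = 9q - 5
  -9q + 1 = 9q - 5  ⇒  -18q = -6  ⇒  q = 1/3.

q = 1/3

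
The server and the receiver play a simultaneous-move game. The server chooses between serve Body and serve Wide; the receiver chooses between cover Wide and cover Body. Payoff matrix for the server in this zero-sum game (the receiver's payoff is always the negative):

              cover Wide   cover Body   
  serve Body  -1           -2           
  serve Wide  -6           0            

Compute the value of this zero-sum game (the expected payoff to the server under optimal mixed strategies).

v = -12/7

For the server to be willing to mix, the server must be indifferent between serve Body and serve Wide, which pins down the receiver's mix.
  the server's expected payoff from serve Body: q·(-1) + (1−q)·(-2) = q - 2
  the server's expected payoff from serve Wide: q·(-6) + (1−q)·0 = -6q
  q - 2 = -6q  ⇒  7q = 2  ⇒  q = 2/7.
The value is the server's expected payoff against this mix (using serve Body): (2/7)·(-1) + (5/7)·(-2) = -12/7.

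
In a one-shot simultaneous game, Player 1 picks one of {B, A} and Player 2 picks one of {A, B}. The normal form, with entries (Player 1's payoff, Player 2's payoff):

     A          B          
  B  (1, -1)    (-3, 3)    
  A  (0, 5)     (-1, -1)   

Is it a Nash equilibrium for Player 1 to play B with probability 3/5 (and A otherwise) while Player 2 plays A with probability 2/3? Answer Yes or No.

Check Player 2's indifference given Player 1's mix p = 3/5:
  payoff from A = 7/5; payoff from B = 7/5 — equal.
Check Player 1's indifference given Player 2's mix q = 2/3:
  payoff from B = -1/3; payoff from A = -1/3 — equal.
Both players are indifferent, so neither can profitably deviate.

Yes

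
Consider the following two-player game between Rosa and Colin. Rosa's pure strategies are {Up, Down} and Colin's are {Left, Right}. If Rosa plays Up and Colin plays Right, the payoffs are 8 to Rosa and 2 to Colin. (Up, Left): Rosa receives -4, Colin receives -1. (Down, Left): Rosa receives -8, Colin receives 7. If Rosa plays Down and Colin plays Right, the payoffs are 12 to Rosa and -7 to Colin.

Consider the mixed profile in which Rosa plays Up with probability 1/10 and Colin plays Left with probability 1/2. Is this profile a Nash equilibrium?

Given Rosa's mix p = 1/10, Colin's payoff from Left is 31/5 but from Right is -61/10. Colin strictly prefers Left, so Colin would not mix.
So the proposed profile is not a Nash equilibrium.

No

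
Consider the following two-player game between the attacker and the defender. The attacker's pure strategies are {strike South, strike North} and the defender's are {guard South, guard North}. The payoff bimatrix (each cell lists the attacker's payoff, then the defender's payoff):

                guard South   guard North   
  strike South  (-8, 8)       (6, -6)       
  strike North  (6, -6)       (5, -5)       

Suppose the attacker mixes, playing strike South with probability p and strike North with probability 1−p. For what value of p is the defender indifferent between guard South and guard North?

p = 1/15

For the defender to be willing to mix, the defender must be indifferent between guard South and guard North, which pins down the attacker's mix.
  the defender's payoff from guard South: p·8 + (1−p)·(-6) = 14p - 6
  the defender's payoff from guard North: p·(-6) + (1−p)·(-5) = -p - 5
  14p - 6 = -p - 5  ⇒  15p = 1  ⇒  p = 1/15.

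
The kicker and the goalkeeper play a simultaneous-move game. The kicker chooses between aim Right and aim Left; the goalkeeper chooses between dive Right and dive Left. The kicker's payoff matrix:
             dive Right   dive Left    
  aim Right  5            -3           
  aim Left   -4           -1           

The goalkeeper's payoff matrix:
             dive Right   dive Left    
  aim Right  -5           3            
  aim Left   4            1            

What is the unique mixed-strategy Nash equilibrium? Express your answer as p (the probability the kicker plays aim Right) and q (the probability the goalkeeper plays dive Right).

p = 3/11, q = 2/11

In a mixed equilibrium the goalkeeper is indifferent between dive Right and dive Left; this condition fixes p.
  the goalkeeper's payoff to dive Right: p·(-5) + (1−p)·4 = -9p + 4
  the goalkeeper's payoff to dive Left: p·3 + (1−p)·1 = 2p + 1
  -9p + 4 = 2p + 1  ⇒  -11p = -3  ⇒  p = 3/11.
Set the kicker's expected payoff from aim Right equal to that from aim Left:
  the kicker's payoff from aim Right: q·5 + (1−q)·(-3) = 8q - 3
  the kicker's payoff from aim Left: q·(-4) + (1−q)·(-1) = -3q - 1
  8q - 3 = -3q - 1  ⇒  11q = 2  ⇒  q = 2/11.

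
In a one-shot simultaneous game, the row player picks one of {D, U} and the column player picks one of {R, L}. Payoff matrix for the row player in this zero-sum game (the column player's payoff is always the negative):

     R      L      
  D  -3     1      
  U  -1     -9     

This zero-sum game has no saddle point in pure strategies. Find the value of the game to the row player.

v = -7/3

The row player's indifference between D and U determines the column player's mixing probability q:
  the row player's payoff from D: q·(-3) + (1−q)·1 = -4q + 1
  the row player's payoff from U: q·(-1) + (1−q)·(-9) = 8q - 9
  -4q + 1 = 8q - 9  ⇒  -12q = -10  ⇒  q = 5/6.
The value is the row player's expected payoff against this mix (using D): (5/6)·(-3) + (1/6)·1 = -7/3.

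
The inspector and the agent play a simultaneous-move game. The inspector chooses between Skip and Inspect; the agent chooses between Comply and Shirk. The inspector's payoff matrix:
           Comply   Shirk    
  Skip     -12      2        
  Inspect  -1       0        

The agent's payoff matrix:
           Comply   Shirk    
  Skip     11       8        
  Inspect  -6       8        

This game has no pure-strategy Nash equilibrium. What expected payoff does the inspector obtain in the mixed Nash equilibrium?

In a mixed equilibrium the inspector is indifferent between Skip and Inspect; this condition fixes q.
  the inspector's expected payoff from Skip: q·(-12) + (1−q)·2 = -14q + 2
  the inspector's expected payoff from Inspect: q·(-1) + (1−q)·0 = -q
  -14q + 2 = -q  ⇒  -13q = -2  ⇒  q = 2/13.
At equilibrium the inspector is indifferent across rows, so the inspector's payoff equals the payoff from Skip: (2/13)·(-12) + (11/13)·2 = -2/13.

-2/13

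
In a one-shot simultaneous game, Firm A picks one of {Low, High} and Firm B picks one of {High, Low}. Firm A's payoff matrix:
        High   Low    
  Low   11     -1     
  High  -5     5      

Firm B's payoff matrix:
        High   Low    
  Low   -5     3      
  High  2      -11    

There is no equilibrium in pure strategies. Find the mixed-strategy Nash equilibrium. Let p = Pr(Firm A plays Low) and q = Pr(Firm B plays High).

p = 13/21, q = 3/11

Firm A's mix must leave Firm B indifferent between High and Low.
  Firm B's expected payoff from High: p·(-5) + (1−p)·2 = -7p + 2
  Firm B's expected payoff from Low: p·3 + (1−p)·(-11) = 14p - 11
  -7p + 2 = 14p - 11  ⇒  -21p = -13  ⇒  p = 13/21.
In a mixed equilibrium Firm A is indifferent between Low and High; this condition fixes q.
  Firm A's expected payoff from Low: q·11 + (1−q)·(-1) = 12q - 1
  Firm A's expected payoff from High: q·(-5) + (1−q)·5 = -10q + 5
  12q - 1 = -10q + 5  ⇒  22q = 6  ⇒  q = 3/11.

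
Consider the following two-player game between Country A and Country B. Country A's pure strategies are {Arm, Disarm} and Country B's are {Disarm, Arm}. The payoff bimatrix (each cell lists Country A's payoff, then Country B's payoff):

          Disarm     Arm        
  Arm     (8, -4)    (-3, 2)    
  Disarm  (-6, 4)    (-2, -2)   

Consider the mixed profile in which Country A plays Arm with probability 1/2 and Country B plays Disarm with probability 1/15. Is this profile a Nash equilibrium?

Check Country B's indifference given Country A's mix p = 1/2:
  payoff from Disarm = 0; payoff from Arm = 0 — equal.
Check Country A's indifference given Country B's mix q = 1/15:
  payoff from Arm = -34/15; payoff from Disarm = -34/15 — equal.
Both players are indifferent, so neither can profitably deviate.

Yes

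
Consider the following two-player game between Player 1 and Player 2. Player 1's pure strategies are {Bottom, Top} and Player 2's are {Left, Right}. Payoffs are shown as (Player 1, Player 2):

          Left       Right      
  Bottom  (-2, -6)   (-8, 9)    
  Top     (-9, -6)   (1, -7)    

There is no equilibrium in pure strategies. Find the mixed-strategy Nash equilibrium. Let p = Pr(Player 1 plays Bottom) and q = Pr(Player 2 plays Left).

p = 1/16, q = 9/16

Player 1's mix must leave Player 2 indifferent between Left and Right.
  Player 2's expected payoff from Left: p·(-6) + (1−p)·(-6) = -6
  Player 2's expected payoff from Right: p·9 + (1−p)·(-7) = 16p - 7
  -6 = 16p - 7  ⇒  -16p = -1  ⇒  p = 1/16.
In a mixed equilibrium Player 1 is indifferent between Bottom and Top; this condition fixes q.
  Player 1's payoff to Bottom: q·(-2) + (1−q)·(-8) = 6q - 8
  Player 1's payoff to Top: q·(-9) + (1−q)·1 = -10q + 1
  6q - 8 = -10q + 1  ⇒  16q = 9  ⇒  q = 9/16.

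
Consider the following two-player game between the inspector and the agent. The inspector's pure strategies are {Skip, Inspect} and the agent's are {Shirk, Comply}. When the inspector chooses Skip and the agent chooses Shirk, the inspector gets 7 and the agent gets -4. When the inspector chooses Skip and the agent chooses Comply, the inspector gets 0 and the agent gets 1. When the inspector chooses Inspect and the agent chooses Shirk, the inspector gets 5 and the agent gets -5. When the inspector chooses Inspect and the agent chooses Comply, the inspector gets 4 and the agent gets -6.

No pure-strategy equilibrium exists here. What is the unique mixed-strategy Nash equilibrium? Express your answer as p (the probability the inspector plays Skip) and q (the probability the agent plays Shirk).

In a mixed equilibrium the agent is indifferent between Shirk and Comply; this condition fixes p.
  the agent's expected payoff from Shirk: p·(-4) + (1−p)·(-5) = p - 5
  the agent's expected payoff from Comply: p·1 + (1−p)·(-6) = 7p - 6
  p - 5 = 7p - 6  ⇒  -6p = -1  ⇒  p = 1/6.
In a mixed equilibrium the inspector is indifferent between Skip and Inspect; this condition fixes q.
  the inspector's payoff to Skip: q·7 + (1−q)·0 = 7q
  the inspector's payoff to Inspect: q·5 + (1−q)·4 = q + 4
  7q = q + 4  ⇒  6q = 4  ⇒  q = 2/3.

p = 1/6, q = 2/3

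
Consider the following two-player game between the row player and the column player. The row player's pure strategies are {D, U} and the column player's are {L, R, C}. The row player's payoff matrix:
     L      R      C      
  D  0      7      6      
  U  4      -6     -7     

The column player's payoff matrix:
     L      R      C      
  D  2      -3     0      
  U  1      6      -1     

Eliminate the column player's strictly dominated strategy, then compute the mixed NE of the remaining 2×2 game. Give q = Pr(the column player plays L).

The column player's strategy C is strictly dominated by L: 2 > 0 and 1 > -1. Eliminate C.
The column player's mix must leave the row player indifferent between D and U.
  the row player's payoff to D: q·0 + (1−q)·7 = -7q + 7
  the row player's payoff to U: q·4 + (1−q)·(-6) = 10q - 6
  -7q + 7 = 10q - 6  ⇒  -17q = -13  ⇒  q = 13/17.

q = 13/17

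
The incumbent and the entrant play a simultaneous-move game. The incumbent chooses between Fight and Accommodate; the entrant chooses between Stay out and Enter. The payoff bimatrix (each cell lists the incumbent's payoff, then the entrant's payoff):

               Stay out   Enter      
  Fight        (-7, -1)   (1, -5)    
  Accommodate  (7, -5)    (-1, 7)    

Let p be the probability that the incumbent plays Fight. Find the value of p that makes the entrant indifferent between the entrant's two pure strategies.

In a mixed equilibrium the entrant is indifferent between Stay out and Enter; this condition fixes p.
  the entrant's payoff from Stay out: p·(-1) + (1−p)·(-5) = 4p - 5
  the entrant's payoff from Enter: p·(-5) + (1−p)·7 = -12p + 7
  4p - 5 = -12p + 7  ⇒  16p = 12  ⇒  p = 3/4.

p = 3/4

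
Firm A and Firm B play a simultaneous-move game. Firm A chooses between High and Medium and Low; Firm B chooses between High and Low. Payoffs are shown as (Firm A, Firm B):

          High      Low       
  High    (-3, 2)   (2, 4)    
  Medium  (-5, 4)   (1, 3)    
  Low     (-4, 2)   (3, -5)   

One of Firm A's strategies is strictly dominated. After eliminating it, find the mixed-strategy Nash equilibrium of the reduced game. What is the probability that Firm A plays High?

Firm A's strategy Medium is strictly dominated by Low: -4 > -5 and 3 > 1. Eliminate Medium.
Firm A's mix must leave Firm B indifferent between High and Low.
  Firm B's expected payoff from High: p·2 + (1−p)·2 = 2
  Firm B's expected payoff from Low: p·4 + (1−p)·(-5) = 9p - 5
  2 = 9p - 5  ⇒  -9p = -7  ⇒  p = 7/9.

p = 7/9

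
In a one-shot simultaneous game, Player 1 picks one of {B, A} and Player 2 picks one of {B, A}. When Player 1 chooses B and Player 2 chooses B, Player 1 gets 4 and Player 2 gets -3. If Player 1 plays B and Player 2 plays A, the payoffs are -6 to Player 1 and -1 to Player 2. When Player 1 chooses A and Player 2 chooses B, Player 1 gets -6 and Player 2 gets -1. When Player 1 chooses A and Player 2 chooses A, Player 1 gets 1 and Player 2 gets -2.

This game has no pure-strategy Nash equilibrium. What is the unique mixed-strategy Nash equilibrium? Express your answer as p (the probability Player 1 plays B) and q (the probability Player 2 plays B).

p = 1/3, q = 7/17

Set Player 2's expected payoff from B equal to that from A:
  Player 2's payoff to B: p·(-3) + (1−p)·(-1) = -2p - 1
  Player 2's payoff to A: p·(-1) + (1−p)·(-2) = p - 2
  -2p - 1 = p - 2  ⇒  -3p = -1  ⇒  p = 1/3.
In a mixed equilibrium Player 1 is indifferent between B and A; this condition fixes q.
  Player 1's expected payoff from B: q·4 + (1−q)·(-6) = 10q - 6
  Player 1's expected payoff from A: q·(-6) + (1−q)·1 = -7q + 1
  10q - 6 = -7q + 1  ⇒  17q = 7  ⇒  q = 7/17.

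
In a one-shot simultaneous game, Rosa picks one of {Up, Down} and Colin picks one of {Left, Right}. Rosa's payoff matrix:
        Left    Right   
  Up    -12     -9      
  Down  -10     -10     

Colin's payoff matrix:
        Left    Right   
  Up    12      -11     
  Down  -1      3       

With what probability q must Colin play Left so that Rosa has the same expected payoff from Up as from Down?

q = 1/3

Set Rosa's expected payoff from Up equal to that from Down:
  Rosa's expected payoff from Up: q·(-12) + (1−q)·(-9) = -3q - 9
  Rosa's expected payoff from Down: q·(-10) + (1−q)·(-10) = -10
  -3q - 9 = -10  ⇒  -3q = -1  ⇒  q = 1/3.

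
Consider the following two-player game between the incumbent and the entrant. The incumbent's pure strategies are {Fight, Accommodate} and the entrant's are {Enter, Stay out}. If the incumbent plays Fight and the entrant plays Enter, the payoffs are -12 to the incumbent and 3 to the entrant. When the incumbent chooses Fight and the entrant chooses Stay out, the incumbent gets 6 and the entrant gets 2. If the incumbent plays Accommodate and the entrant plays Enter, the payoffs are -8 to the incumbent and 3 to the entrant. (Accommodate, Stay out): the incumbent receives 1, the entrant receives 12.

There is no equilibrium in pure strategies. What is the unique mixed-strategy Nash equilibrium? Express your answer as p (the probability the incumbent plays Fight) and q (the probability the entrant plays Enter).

For the entrant to be willing to mix, the entrant must be indifferent between Enter and Stay out, which pins down the incumbent's mix.
  the entrant's payoff from Enter: p·3 + (1−p)·3 = 3
  the entrant's payoff from Stay out: p·2 + (1−p)·12 = -10p + 12
  3 = -10p + 12  ⇒  10p = 9  ⇒  p = 9/10.
Set the incumbent's expected payoff from Fight equal to that from Accommodate:
  the incumbent's payoff from Fight: q·(-12) + (1−q)·6 = -18q + 6
  the incumbent's payoff from Accommodate: q·(-8) + (1−q)·1 = -9q + 1
  -18q + 6 = -9q + 1  ⇒  -9q = -5  ⇒  q = 5/9.

p = 9/10, q = 5/9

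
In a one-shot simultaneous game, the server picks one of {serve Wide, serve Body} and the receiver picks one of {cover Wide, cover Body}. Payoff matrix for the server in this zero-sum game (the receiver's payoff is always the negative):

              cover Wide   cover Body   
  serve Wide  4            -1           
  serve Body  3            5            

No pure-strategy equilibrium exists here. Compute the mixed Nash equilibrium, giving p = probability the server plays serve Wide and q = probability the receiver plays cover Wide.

p = 2/7, q = 6/7

In a mixed equilibrium the receiver is indifferent between cover Wide and cover Body; this condition fixes p.
  the receiver's payoff from cover Wide: p·(-4) + (1−p)·(-3) = -p - 3
  the receiver's payoff from cover Body: p·1 + (1−p)·(-5) = 6p - 5
  -p - 3 = 6p - 5  ⇒  -7p = -2  ⇒  p = 2/7.
Set the server's expected payoff from serve Wide equal to that from serve Body:
  the server's payoff from serve Wide: q·4 + (1−q)·(-1) = 5q - 1
  the server's payoff from serve Body: q·3 + (1−q)·5 = -2q + 5
  5q - 1 = -2q + 5  ⇒  7q = 6  ⇒  q = 6/7.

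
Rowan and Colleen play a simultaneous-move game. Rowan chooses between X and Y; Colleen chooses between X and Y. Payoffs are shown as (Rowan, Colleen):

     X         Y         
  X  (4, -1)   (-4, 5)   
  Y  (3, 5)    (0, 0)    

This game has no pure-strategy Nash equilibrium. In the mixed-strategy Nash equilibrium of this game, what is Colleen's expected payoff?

25/11

In a mixed equilibrium Colleen is indifferent between X and Y; this condition fixes p.
  Colleen's expected payoff from X: p·(-1) + (1−p)·5 = -6p + 5
  Colleen's expected payoff from Y: p·5 + (1−p)·0 = 5p
  -6p + 5 = 5p  ⇒  -11p = -5  ⇒  p = 5/11.
At equilibrium Colleen is indifferent across columns, so Colleen's payoff equals the payoff from X: (5/11)·(-1) + (6/11)·5 = 25/11.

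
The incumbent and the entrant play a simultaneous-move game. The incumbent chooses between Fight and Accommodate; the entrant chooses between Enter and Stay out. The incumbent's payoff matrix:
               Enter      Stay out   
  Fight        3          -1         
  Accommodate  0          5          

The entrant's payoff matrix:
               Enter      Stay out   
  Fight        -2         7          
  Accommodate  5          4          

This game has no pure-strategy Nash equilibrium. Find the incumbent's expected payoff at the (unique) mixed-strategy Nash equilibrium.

Set the incumbent's expected payoff from Fight equal to that from Accommodate:
  the incumbent's expected payoff from Fight: q·3 + (1−q)·(-1) = 4q - 1
  the incumbent's expected payoff from Accommodate: q·0 + (1−q)·5 = -5q + 5
  4q - 1 = -5q + 5  ⇒  9q = 6  ⇒  q = 2/3.
At equilibrium the incumbent is indifferent across rows, so the incumbent's payoff equals the payoff from Fight: (2/3)·3 + (1/3)·(-1) = 5/3.

5/3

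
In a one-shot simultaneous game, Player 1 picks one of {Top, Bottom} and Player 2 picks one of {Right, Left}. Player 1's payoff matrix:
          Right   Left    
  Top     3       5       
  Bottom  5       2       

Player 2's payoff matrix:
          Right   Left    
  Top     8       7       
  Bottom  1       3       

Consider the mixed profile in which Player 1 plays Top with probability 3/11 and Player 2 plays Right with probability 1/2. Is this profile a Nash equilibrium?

Given Player 1's mix p = 3/11, Player 2's payoff from Right is 32/11 but from Left is 45/11. Player 2 strictly prefers Left, so Player 2 would not mix.
So the proposed profile is not a Nash equilibrium.

No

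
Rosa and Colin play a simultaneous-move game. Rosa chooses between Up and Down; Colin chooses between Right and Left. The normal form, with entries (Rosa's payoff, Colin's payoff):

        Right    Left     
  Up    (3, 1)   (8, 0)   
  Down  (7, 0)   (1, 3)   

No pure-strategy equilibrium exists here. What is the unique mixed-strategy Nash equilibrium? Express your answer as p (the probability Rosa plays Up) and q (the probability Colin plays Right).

p = 3/4, q = 7/11

In a mixed equilibrium Colin is indifferent between Right and Left; this condition fixes p.
  Colin's expected payoff from Right: p·1 + (1−p)·0 = p
  Colin's expected payoff from Left: p·0 + (1−p)·3 = -3p + 3
  p = -3p + 3  ⇒  4p = 3  ⇒  p = 3/4.
Rosa's indifference between Up and Down determines Colin's mixing probability q:
  Rosa's payoff from Up: q·3 + (1−q)·8 = -5q + 8
  Rosa's payoff from Down: q·7 + (1−q)·1 = 6q + 1
  -5q + 8 = 6q + 1  ⇒  -11q = -7  ⇒  q = 7/11.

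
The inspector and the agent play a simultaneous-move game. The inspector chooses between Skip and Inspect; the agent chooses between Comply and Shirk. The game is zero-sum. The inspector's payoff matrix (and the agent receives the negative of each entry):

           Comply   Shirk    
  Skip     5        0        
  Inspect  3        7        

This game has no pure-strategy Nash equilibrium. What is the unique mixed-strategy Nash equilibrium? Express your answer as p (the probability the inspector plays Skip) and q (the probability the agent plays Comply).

The agent's indifference between Comply and Shirk determines the inspector's mixing probability p:
  the agent's payoff from Comply: p·(-5) + (1−p)·(-3) = -2p - 3
  the agent's payoff from Shirk: p·0 + (1−p)·(-7) = 7p - 7
  -2p - 3 = 7p - 7  ⇒  -9p = -4  ⇒  p = 4/9.
The inspector's indifference between Skip and Inspect determines the agent's mixing probability q:
  the inspector's expected payoff from Skip: q·5 + (1−q)·0 = 5q
  the inspector's expected payoff from Inspect: q·3 + (1−q)·7 = -4q + 7
  5q = -4q + 7  ⇒  9q = 7  ⇒  q = 7/9.

p = 4/9, q = 7/9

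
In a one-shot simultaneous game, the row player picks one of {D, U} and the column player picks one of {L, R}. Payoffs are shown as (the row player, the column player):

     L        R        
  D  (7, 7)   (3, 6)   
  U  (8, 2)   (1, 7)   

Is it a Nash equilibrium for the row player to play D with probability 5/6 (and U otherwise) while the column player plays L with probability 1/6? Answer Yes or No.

No

Given the column player's mix q = 1/6, the row player's payoff from D is 11/3 but from U is 13/6. The row player strictly prefers D, so the row player would not mix.
So the proposed profile is not a Nash equilibrium.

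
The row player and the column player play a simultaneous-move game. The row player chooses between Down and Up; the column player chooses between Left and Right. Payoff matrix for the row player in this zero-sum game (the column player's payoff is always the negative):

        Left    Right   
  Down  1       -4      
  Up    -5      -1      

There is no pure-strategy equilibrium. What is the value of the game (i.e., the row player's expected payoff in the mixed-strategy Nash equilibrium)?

v = -7/3

For the row player to be willing to mix, the row player must be indifferent between Down and Up, which pins down the column player's mix.
  the row player's payoff to Down: q·1 + (1−q)·(-4) = 5q - 4
  the row player's payoff to Up: q·(-5) + (1−q)·(-1) = -4q - 1
  5q - 4 = -4q - 1  ⇒  9q = 3  ⇒  q = 1/3.
The value is the row player's expected payoff against this mix (using Down): (1/3)·1 + (2/3)·(-4) = -7/3.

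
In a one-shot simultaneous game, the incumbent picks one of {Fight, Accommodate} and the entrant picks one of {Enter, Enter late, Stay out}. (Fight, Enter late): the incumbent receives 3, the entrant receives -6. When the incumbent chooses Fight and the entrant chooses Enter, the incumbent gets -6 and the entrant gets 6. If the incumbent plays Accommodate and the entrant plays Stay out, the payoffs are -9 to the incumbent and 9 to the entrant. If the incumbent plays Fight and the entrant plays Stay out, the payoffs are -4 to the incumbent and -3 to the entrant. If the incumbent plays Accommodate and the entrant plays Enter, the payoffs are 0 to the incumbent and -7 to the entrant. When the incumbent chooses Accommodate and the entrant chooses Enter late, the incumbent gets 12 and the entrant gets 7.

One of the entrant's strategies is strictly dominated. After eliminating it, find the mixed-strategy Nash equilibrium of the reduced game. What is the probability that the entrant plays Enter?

The entrant's strategy Enter late is strictly dominated by Stay out: -3 > -6 and 9 > 7. Eliminate Enter late.
Set the incumbent's expected payoff from Fight equal to that from Accommodate:
  the incumbent's payoff to Fight: q·(-6) + (1−q)·(-4) = -2q - 4
  the incumbent's payoff to Accommodate: q·0 + (1−q)·(-9) = 9q - 9
  -2q - 4 = 9q - 9  ⇒  -11q = -5  ⇒  q = 5/11.

q = 5/11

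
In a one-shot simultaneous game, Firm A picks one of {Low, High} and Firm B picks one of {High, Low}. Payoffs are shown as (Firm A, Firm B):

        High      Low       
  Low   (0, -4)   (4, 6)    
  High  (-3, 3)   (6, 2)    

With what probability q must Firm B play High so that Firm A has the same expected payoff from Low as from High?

q = 2/5

Set Firm A's expected payoff from Low equal to that from High:
  Firm A's expected payoff from Low: q·0 + (1−q)·4 = -4q + 4
  Firm A's expected payoff from High: q·(-3) + (1−q)·6 = -9q + 6
  -4q + 4 = -9q + 6  ⇒  5q = 2  ⇒  q = 2/5.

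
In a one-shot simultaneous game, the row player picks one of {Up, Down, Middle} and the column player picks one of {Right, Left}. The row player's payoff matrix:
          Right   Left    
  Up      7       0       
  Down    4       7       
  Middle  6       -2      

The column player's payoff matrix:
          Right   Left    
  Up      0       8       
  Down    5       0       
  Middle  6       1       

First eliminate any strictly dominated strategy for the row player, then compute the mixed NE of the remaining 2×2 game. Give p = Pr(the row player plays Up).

p = 5/13

The row player's strategy Middle is strictly dominated by Up: 7 > 6 and 0 > -2. Eliminate Middle.
The row player's mix must leave the column player indifferent between Right and Left.
  the column player's expected payoff from Right: p·0 + (1−p)·5 = -5p + 5
  the column player's expected payoff from Left: p·8 + (1−p)·0 = 8p
  -5p + 5 = 8p  ⇒  -13p = -5  ⇒  p = 5/13.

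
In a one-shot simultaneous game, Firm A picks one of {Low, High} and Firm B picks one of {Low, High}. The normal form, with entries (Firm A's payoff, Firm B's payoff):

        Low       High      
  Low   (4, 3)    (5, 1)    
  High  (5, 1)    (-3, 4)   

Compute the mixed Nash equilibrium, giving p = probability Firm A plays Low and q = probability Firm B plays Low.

p = 3/5, q = 8/9

Firm B's indifference between Low and High determines Firm A's mixing probability p:
  Firm B's payoff from Low: p·3 + (1−p)·1 = 2p + 1
  Firm B's payoff from High: p·1 + (1−p)·4 = -3p + 4
  2p + 1 = -3p + 4  ⇒  5p = 3  ⇒  p = 3/5.
For Firm A to be willing to mix, Firm A must be indifferent between Low and High, which pins down Firm B's mix.
  Firm A's payoff from Low: q·4 + (1−q)·5 = -q + 5
  Firm A's payoff from High: q·5 + (1−q)·(-3) = 8q - 3
  -q + 5 = 8q - 3  ⇒  -9q = -8  ⇒  q = 8/9.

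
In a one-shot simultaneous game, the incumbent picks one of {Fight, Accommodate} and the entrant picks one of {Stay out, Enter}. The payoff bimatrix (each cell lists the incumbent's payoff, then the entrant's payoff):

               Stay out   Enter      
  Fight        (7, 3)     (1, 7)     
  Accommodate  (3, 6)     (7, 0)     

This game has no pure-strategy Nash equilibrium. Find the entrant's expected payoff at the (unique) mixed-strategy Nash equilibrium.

The entrant's indifference between Stay out and Enter determines the incumbent's mixing probability p:
  the entrant's payoff to Stay out: p·3 + (1−p)·6 = -3p + 6
  the entrant's payoff to Enter: p·7 + (1−p)·0 = 7p
  -3p + 6 = 7p  ⇒  -10p = -6  ⇒  p = 3/5.
At equilibrium the entrant is indifferent across columns, so the entrant's payoff equals the payoff from Stay out: (3/5)·3 + (2/5)·6 = 21/5.

21/5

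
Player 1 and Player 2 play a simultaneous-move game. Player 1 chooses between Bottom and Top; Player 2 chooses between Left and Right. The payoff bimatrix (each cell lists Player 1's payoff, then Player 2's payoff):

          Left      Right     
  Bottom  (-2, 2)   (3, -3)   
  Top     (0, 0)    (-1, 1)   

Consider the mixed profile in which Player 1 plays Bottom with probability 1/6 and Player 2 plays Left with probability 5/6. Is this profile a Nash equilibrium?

No

Given Player 2's mix q = 5/6, Player 1's payoff from Bottom is -7/6 but from Top is -1/6. Player 1 strictly prefers Top, so Player 1 would not mix.
So the proposed profile is not a Nash equilibrium.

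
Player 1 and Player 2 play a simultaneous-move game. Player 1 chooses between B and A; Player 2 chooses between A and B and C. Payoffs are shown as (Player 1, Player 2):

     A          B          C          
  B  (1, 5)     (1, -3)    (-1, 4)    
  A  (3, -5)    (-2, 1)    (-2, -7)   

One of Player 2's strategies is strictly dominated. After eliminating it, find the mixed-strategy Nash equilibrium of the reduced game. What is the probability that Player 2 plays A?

q = 3/5

Player 2's strategy C is strictly dominated by A: 5 > 4 and -5 > -7. Eliminate C.
In a mixed equilibrium Player 1 is indifferent between B and A; this condition fixes q.
  Player 1's expected payoff from B: q·1 + (1−q)·1 = 1
  Player 1's expected payoff from A: q·3 + (1−q)·(-2) = 5q - 2
  1 = 5q - 2  ⇒  -5q = -3  ⇒  q = 3/5.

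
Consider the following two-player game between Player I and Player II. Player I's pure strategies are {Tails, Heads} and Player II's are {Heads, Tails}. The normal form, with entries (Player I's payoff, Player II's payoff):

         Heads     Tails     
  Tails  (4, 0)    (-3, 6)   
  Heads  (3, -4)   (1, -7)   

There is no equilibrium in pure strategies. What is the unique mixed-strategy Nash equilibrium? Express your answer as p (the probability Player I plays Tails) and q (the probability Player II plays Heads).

p = 1/3, q = 4/5

Player I's mix must leave Player II indifferent between Heads and Tails.
  Player II's payoff to Heads: p·0 + (1−p)·(-4) = 4p - 4
  Player II's payoff to Tails: p·6 + (1−p)·(-7) = 13p - 7
  4p - 4 = 13p - 7  ⇒  -9p = -3  ⇒  p = 1/3.
Player I's indifference between Tails and Heads determines Player II's mixing probability q:
  Player I's payoff from Tails: q·4 + (1−q)·(-3) = 7q - 3
  Player I's payoff from Heads: q·3 + (1−q)·1 = 2q + 1
  7q - 3 = 2q + 1  ⇒  5q = 4  ⇒  q = 4/5.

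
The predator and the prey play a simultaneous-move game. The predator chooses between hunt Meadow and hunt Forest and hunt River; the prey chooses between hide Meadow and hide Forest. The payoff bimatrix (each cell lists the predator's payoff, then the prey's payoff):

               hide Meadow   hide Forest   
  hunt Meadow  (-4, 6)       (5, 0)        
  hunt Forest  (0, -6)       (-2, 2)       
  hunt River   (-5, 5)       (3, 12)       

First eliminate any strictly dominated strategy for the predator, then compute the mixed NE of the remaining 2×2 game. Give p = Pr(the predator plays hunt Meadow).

The predator's strategy hunt River is strictly dominated by hunt Meadow: -4 > -5 and 5 > 3. Eliminate hunt River.
The prey's indifference between hide Meadow and hide Forest determines the predator's mixing probability p:
  the prey's payoff to hide Meadow: p·6 + (1−p)·(-6) = 12p - 6
  the prey's payoff to hide Forest: p·0 + (1−p)·2 = -2p + 2
  12p - 6 = -2p + 2  ⇒  14p = 8  ⇒  p = 4/7.

p = 4/7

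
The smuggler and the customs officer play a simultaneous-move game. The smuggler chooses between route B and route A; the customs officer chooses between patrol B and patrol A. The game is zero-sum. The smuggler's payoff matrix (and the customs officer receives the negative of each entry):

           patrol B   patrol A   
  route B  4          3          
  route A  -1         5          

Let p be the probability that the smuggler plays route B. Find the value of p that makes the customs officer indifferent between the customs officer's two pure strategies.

Set the customs officer's expected payoff from patrol B equal to that from patrol A:
  the customs officer's payoff to patrol B: p·(-4) + (1−p)·1 = -5p + 1
  the customs officer's payoff to patrol A: p·(-3) + (1−p)·(-5) = 2p - 5
  -5p + 1 = 2p - 5  ⇒  -7p = -6  ⇒  p = 6/7.

p = 6/7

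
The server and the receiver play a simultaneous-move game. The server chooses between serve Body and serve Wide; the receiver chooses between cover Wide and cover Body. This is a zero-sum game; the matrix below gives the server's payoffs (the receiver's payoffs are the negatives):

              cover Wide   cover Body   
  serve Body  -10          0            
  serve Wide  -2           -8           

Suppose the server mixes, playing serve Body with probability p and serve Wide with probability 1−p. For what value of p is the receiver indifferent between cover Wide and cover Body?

Set the receiver's expected payoff from cover Wide equal to that from cover Body:
  the receiver's payoff from cover Wide: p·10 + (1−p)·2 = 8p + 2
  the receiver's payoff from cover Body: p·0 + (1−p)·8 = -8p + 8
  8p + 2 = -8p + 8  ⇒  16p = 6  ⇒  p = 3/8.

p = 3/8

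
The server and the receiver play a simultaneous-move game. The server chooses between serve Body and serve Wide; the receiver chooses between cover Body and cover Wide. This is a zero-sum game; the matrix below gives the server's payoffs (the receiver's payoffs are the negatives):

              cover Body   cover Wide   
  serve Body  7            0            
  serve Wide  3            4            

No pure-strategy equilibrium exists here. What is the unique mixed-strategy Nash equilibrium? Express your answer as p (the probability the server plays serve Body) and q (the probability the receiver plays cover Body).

The receiver's indifference between cover Body and cover Wide determines the server's mixing probability p:
  the receiver's expected payoff from cover Body: p·(-7) + (1−p)·(-3) = -4p - 3
  the receiver's expected payoff from cover Wide: p·0 + (1−p)·(-4) = 4p - 4
  -4p - 3 = 4p - 4  ⇒  -8p = -1  ⇒  p = 1/8.
For the server to be willing to mix, the server must be indifferent between serve Body and serve Wide, which pins down the receiver's mix.
  the server's expected payoff from serve Body: q·7 + (1−q)·0 = 7q
  the server's expected payoff from serve Wide: q·3 + (1−q)·4 = -q + 4
  7q = -q + 4  ⇒  8q = 4  ⇒  q = 1/2.

p = 1/8, q = 1/2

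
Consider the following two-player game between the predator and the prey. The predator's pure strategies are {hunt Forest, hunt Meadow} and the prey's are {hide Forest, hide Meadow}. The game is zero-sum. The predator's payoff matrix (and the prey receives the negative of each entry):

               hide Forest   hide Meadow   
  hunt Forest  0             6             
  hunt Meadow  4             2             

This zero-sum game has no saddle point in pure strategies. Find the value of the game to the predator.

v = 3

The predator's indifference between hunt Forest and hunt Meadow determines the prey's mixing probability q:
  the predator's expected payoff from hunt Forest: q·0 + (1−q)·6 = -6q + 6
  the predator's expected payoff from hunt Meadow: q·4 + (1−q)·2 = 2q + 2
  -6q + 6 = 2q + 2  ⇒  -8q = -4  ⇒  q = 1/2.
The value is the predator's expected payoff against this mix (using hunt Forest): (1/2)·0 + (1/2)·6 = 3.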